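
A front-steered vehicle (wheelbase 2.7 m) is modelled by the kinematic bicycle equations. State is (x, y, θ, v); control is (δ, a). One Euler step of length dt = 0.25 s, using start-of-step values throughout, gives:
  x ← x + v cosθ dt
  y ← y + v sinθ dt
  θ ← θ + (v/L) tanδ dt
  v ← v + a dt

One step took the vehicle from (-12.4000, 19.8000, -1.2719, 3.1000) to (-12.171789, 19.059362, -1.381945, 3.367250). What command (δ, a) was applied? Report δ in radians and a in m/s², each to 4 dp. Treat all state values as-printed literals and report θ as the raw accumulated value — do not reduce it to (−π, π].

δ = -0.3661, a = 1.0690

a = (v'−v)/dt = (0.267250)/0.25 = 1.0690
Δθ = θ'−θ = -0.110045;  (v·dt/L) = 3.1000·0.25/2.7 = 0.287037
tan δ = Δθ·L/(v·dt) = -0.383383  →  δ = -0.3661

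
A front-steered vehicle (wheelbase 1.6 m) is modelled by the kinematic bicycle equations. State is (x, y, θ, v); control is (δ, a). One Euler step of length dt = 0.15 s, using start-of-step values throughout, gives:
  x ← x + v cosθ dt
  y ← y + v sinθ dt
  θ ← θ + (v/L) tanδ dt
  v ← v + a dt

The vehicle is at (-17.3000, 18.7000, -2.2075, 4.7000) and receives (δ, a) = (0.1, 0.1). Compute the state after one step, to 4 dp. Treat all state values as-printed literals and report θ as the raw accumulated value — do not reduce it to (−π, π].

x' = -17.3000 + 4.7000·cos(-2.2075)·0.15 = -17.7192
y' = 18.7000 + 4.7000·sin(-2.2075)·0.15 = 18.1331
θ' = -2.2075 + (4.7000/1.6)·tan(0.1)·0.15 = -2.1633
v' = 4.7000 + 0.1000·0.15 = 4.7150

(-17.7192, 18.1331, -2.1633, 4.7150)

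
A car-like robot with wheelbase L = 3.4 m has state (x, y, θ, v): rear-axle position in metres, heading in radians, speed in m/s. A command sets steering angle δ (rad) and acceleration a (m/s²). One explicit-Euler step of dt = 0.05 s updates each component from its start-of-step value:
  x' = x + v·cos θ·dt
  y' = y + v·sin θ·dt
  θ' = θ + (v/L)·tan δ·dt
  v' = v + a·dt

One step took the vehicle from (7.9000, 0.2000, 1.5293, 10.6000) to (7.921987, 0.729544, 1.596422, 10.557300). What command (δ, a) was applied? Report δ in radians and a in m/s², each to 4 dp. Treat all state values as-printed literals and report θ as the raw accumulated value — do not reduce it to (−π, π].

δ = 0.4066, a = -0.8540

a = (v'−v)/dt = (-0.042700)/0.05 = -0.8540
Δθ = θ'−θ = 0.067122;  (v·dt/L) = 10.6000·0.05/3.4 = 0.155882
tan δ = Δθ·L/(v·dt) = 0.430594  →  δ = 0.4066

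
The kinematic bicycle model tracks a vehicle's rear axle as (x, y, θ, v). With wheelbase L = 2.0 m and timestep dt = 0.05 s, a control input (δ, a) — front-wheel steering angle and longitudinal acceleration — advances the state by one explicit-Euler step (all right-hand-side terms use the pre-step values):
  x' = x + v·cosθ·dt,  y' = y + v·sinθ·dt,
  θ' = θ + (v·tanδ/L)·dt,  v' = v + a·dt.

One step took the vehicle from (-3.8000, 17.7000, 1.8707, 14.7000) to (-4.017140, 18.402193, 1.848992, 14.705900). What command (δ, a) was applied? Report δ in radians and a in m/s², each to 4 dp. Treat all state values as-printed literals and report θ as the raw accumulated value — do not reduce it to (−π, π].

a = (v'−v)/dt = (0.005900)/0.05 = 0.1180
Δθ = θ'−θ = -0.021708;  (v·dt/L) = 14.7000·0.05/2.0 = 0.367500
tan δ = Δθ·L/(v·dt) = -0.059069  →  δ = -0.0590

δ = -0.0590, a = 0.1180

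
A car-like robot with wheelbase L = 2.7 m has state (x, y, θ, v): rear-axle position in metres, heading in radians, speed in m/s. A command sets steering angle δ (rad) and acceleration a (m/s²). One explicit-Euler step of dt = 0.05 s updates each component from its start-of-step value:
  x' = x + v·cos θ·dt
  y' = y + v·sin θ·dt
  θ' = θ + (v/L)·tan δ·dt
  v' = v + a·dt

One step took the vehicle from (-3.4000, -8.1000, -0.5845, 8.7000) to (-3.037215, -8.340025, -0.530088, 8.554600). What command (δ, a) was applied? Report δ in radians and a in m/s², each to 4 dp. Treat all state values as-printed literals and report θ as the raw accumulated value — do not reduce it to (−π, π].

δ = 0.3257, a = -2.9080

a = (v'−v)/dt = (-0.145400)/0.05 = -2.9080
Δθ = θ'−θ = 0.054412;  (v·dt/L) = 8.7000·0.05/2.7 = 0.161111
tan δ = Δθ·L/(v·dt) = 0.337730  →  δ = 0.3257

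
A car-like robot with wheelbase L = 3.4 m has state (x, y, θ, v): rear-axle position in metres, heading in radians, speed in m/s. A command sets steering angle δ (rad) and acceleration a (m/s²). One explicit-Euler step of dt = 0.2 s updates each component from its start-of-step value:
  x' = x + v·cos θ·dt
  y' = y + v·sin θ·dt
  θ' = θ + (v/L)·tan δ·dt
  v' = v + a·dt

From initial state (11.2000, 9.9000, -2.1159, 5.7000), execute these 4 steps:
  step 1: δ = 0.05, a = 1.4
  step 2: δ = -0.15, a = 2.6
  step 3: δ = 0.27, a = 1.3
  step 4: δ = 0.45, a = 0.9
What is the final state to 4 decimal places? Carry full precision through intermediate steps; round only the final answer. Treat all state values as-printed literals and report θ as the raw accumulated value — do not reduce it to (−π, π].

(8.6728, 5.6040, -1.8544, 6.9400)

after step 1 (δ=0.05, a=1.4): (10.608902, 8.925216, -2.099121, 5.980000)
after step 2 (δ=-0.15, a=2.6): (10.006014, 7.892288, -2.152285, 6.500000)
after step 3 (δ=0.27, a=1.3): (9.291964, 6.805948, -2.046466, 6.760000)
after step 4 (δ=0.45, a=0.9): (8.672838, 5.604039, -1.854381, 6.940000)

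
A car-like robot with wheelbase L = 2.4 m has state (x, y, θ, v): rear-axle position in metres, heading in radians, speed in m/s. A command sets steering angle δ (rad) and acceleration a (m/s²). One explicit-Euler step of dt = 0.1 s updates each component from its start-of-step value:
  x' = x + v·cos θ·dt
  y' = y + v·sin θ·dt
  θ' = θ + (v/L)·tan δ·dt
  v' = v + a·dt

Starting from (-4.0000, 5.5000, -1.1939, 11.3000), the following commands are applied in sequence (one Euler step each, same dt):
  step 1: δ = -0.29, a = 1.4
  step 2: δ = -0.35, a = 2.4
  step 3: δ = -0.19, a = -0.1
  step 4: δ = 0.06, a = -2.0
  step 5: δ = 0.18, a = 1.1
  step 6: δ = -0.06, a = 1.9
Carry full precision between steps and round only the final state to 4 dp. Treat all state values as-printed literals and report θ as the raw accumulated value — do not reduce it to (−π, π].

(-3.1838, -1.2958, -1.5148, 11.7700)

after step 1 (δ=-0.29, a=1.4): (-3.584119, 4.449313, -1.334403, 11.440000)
after step 2 (δ=-0.35, a=2.4): (-3.316196, 3.337129, -1.508400, 11.680000)
after step 3 (δ=-0.19, a=-0.1): (-3.243364, 2.171402, -1.601995, 11.670000)
after step 4 (δ=0.06, a=-2.0): (-3.279767, 1.004970, -1.572785, 11.470000)
after step 5 (δ=0.18, a=1.1): (-3.282049, -0.142028, -1.485819, 11.580000)
after step 6 (δ=-0.06, a=1.9): (-3.183763, -1.295849, -1.514804, 11.770000)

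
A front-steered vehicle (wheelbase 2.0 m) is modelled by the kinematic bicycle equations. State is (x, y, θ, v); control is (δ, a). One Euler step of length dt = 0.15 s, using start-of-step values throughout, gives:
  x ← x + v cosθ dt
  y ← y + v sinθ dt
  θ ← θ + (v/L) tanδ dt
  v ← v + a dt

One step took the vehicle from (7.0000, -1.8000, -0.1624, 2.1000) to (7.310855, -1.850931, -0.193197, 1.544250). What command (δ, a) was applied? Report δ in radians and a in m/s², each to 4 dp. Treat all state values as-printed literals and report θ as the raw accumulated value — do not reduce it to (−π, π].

a = (v'−v)/dt = (-0.555750)/0.15 = -3.7050
Δθ = θ'−θ = -0.030797;  (v·dt/L) = 2.1000·0.15/2.0 = 0.157500
tan δ = Δθ·L/(v·dt) = -0.195537  →  δ = -0.1931

δ = -0.1931, a = -3.7050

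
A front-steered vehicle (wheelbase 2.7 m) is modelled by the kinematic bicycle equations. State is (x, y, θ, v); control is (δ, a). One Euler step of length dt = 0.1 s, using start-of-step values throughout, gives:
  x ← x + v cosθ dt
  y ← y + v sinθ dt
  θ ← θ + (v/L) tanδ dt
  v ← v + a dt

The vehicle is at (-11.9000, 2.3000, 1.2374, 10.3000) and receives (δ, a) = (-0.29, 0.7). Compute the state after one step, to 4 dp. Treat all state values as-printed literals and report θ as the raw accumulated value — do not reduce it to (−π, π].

(-11.5629, 3.2733, 1.1236, 10.3700)

x' = -11.9000 + 10.3000·cos(1.2374)·0.1 = -11.5629
y' = 2.3000 + 10.3000·sin(1.2374)·0.1 = 3.2733
θ' = 1.2374 + (10.3000/2.7)·tan(-0.29)·0.1 = 1.1236
v' = 10.3000 + 0.7000·0.1 = 10.3700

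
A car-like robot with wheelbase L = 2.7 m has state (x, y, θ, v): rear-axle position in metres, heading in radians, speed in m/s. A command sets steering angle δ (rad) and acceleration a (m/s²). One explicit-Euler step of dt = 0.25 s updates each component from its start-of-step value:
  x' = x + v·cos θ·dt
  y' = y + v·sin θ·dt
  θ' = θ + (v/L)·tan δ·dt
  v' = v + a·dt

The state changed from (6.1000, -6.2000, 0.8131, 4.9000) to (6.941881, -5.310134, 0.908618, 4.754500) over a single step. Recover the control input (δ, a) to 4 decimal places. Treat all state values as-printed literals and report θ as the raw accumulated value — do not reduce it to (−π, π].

a = (v'−v)/dt = (-0.145500)/0.25 = -0.5820
Δθ = θ'−θ = 0.095518;  (v·dt/L) = 4.9000·0.25/2.7 = 0.453704
tan δ = Δθ·L/(v·dt) = 0.210529  →  δ = 0.2075

δ = 0.2075, a = -0.5820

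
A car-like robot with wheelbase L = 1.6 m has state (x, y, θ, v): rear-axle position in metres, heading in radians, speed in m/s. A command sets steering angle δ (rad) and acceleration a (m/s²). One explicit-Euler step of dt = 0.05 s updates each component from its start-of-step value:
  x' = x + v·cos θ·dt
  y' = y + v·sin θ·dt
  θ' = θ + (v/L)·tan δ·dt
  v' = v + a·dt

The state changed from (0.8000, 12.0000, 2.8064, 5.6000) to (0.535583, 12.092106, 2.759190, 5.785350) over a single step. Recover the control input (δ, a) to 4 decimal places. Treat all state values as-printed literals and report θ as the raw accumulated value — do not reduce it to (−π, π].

δ = -0.2635, a = 3.7070

a = (v'−v)/dt = (0.185350)/0.05 = 3.7070
Δθ = θ'−θ = -0.047210;  (v·dt/L) = 5.6000·0.05/1.6 = 0.175000
tan δ = Δθ·L/(v·dt) = -0.269771  →  δ = -0.2635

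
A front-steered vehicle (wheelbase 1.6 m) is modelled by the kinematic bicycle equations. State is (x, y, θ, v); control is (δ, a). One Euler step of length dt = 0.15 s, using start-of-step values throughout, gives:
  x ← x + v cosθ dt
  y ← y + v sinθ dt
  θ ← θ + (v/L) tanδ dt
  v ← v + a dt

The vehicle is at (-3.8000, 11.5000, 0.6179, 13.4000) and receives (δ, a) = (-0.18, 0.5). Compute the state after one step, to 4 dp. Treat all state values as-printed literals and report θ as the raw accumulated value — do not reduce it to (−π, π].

x' = -3.8000 + 13.4000·cos(0.6179)·0.15 = -2.1617
y' = 11.5000 + 13.4000·sin(0.6179)·0.15 = 12.6644
θ' = 0.6179 + (13.4000/1.6)·tan(-0.18)·0.15 = 0.3893
v' = 13.4000 + 0.5000·0.15 = 13.4750

(-2.1617, 12.6644, 0.3893, 13.4750)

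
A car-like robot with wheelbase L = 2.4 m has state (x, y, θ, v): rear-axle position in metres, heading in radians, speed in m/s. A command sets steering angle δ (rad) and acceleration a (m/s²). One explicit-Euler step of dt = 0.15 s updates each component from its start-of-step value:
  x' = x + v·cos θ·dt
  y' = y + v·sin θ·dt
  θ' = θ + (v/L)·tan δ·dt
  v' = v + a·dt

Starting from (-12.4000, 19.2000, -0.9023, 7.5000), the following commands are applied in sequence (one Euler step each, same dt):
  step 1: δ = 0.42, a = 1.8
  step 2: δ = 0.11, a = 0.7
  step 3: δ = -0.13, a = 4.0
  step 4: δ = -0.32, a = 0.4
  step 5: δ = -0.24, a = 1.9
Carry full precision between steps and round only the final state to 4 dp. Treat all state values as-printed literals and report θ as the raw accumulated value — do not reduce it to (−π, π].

after step 1 (δ=0.42, a=1.8): (-11.702717, 18.317151, -0.692969, 7.770000)
after step 2 (δ=0.11, a=0.7): (-10.806037, 17.572601, -0.639334, 7.875000)
after step 3 (δ=-0.13, a=4.0): (-9.858092, 16.867796, -0.703681, 8.475000)
after step 4 (δ=-0.32, a=0.4): (-8.888807, 16.045260, -0.879214, 8.535000)
after step 5 (δ=-0.24, a=1.9): (-8.072319, 15.059163, -1.009755, 8.820000)

(-8.0723, 15.0592, -1.0098, 8.8200)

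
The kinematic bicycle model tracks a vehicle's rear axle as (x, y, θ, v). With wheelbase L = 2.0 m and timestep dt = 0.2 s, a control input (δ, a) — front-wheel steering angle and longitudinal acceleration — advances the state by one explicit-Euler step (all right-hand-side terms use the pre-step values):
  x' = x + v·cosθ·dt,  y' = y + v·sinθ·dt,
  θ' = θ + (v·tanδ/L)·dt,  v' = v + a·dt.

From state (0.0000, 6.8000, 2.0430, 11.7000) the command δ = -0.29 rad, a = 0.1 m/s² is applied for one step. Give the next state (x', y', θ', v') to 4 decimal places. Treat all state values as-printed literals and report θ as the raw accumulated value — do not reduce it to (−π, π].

x' = 0.0000 + 11.7000·cos(2.0430)·0.2 = -1.0643
y' = 6.8000 + 11.7000·sin(2.0430)·0.2 = 8.8839
θ' = 2.0430 + (11.7000/2.0)·tan(-0.29)·0.2 = 1.6939
v' = 11.7000 + 0.1000·0.2 = 11.7200

(-1.0643, 8.8839, 1.6939, 11.7200)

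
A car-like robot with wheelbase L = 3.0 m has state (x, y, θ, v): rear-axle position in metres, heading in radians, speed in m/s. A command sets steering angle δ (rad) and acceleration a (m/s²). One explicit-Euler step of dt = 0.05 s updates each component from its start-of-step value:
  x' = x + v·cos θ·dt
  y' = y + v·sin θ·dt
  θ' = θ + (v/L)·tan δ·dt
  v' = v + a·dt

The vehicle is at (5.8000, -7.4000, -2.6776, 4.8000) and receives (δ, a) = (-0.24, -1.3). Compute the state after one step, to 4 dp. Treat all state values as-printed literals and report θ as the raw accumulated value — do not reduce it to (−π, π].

(5.5854, -7.5074, -2.6972, 4.7350)

x' = 5.8000 + 4.8000·cos(-2.6776)·0.05 = 5.5854
y' = -7.4000 + 4.8000·sin(-2.6776)·0.05 = -7.5074
θ' = -2.6776 + (4.8000/3.0)·tan(-0.24)·0.05 = -2.6972
v' = 4.8000 − 1.3000·0.05 = 4.7350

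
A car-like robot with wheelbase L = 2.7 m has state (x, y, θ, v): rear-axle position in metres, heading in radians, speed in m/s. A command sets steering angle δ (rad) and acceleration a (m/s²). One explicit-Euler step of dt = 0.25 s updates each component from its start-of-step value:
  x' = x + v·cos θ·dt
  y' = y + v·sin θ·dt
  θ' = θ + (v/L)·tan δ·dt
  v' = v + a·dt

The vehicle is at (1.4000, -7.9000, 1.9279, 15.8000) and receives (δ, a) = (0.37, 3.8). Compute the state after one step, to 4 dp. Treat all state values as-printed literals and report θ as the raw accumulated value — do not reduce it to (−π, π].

x' = 1.4000 + 15.8000·cos(1.9279)·0.25 = 0.0192
y' = -7.9000 + 15.8000·sin(1.9279)·0.25 = -4.1992
θ' = 1.9279 + (15.8000/2.7)·tan(0.37)·0.25 = 2.4953
v' = 15.8000 + 3.8000·0.25 = 16.7500

(0.0192, -4.1992, 2.4953, 16.7500)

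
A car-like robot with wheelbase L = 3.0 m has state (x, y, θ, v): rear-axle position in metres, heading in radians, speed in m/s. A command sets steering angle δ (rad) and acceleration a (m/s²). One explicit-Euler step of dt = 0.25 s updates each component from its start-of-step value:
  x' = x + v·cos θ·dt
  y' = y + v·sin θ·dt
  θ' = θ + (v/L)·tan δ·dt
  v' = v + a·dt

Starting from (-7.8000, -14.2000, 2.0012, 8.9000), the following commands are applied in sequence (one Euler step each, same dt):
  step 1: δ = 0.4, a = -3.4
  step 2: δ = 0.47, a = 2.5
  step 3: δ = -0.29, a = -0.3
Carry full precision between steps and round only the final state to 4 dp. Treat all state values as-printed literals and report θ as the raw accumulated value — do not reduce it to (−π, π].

after step 1 (δ=0.4, a=-3.4): (-8.728354, -12.177926, 2.314772, 8.050000)
after step 2 (δ=0.47, a=2.5): (-10.091256, -10.697164, 2.655532, 8.675000)
after step 3 (δ=-0.29, a=-0.3): (-12.008821, -9.684040, 2.439805, 8.600000)

(-12.0088, -9.6840, 2.4398, 8.6000)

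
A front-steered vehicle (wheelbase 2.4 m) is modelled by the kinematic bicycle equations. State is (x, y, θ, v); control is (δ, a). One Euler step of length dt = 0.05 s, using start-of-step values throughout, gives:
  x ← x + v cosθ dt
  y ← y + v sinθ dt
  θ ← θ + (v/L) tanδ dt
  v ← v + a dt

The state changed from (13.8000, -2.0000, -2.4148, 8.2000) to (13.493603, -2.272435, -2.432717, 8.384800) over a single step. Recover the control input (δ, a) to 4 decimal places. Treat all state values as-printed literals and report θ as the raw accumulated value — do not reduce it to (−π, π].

a = (v'−v)/dt = (0.184800)/0.05 = 3.6960
Δθ = θ'−θ = -0.017917;  (v·dt/L) = 8.2000·0.05/2.4 = 0.170833
tan δ = Δθ·L/(v·dt) = -0.104880  →  δ = -0.1045

δ = -0.1045, a = 3.6960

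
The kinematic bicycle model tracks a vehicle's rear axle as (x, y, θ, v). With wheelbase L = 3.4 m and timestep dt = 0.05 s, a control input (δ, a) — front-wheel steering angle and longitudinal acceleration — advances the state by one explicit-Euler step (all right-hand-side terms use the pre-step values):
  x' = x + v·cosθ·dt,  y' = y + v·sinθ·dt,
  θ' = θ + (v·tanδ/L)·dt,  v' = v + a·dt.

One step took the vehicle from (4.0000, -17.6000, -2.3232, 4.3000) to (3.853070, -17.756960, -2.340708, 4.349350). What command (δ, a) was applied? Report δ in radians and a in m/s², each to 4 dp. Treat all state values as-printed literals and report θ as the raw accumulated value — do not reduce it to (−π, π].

a = (v'−v)/dt = (0.049350)/0.05 = 0.9870
Δθ = θ'−θ = -0.017508;  (v·dt/L) = 4.3000·0.05/3.4 = 0.063235
tan δ = Δθ·L/(v·dt) = -0.276871  →  δ = -0.2701

δ = -0.2701, a = 0.9870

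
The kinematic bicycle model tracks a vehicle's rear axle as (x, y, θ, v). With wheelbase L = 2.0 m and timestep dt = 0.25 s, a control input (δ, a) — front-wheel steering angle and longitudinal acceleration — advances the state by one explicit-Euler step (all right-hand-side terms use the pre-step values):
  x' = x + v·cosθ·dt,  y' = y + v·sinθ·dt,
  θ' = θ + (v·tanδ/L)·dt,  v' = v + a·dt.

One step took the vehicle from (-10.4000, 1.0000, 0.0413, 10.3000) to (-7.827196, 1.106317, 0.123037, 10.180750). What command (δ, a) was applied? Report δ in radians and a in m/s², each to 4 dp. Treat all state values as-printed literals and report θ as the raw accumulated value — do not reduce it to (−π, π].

δ = 0.0634, a = -0.4770

a = (v'−v)/dt = (-0.119250)/0.25 = -0.4770
Δθ = θ'−θ = 0.081737;  (v·dt/L) = 10.3000·0.25/2.0 = 1.287500
tan δ = Δθ·L/(v·dt) = 0.063485  →  δ = 0.0634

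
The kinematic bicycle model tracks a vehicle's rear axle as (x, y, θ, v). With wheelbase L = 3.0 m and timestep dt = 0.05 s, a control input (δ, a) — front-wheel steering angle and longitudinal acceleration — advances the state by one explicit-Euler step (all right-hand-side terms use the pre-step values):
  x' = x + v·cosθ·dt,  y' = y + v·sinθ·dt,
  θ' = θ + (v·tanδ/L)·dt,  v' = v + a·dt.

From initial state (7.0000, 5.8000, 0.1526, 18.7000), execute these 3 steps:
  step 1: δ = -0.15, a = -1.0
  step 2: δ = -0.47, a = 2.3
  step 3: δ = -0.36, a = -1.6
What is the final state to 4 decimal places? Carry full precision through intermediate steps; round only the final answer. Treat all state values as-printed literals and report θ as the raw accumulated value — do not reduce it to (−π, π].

(9.7884, 5.9912, -0.1701, 18.6850)

after step 1 (δ=-0.15, a=-1.0): (7.924135, 5.942128, 0.105496, 18.650000)
after step 2 (δ=-0.47, a=2.3): (8.851450, 6.040321, -0.052397, 18.765000)
after step 3 (δ=-0.36, a=-1.6): (9.788413, 5.991182, -0.170117, 18.685000)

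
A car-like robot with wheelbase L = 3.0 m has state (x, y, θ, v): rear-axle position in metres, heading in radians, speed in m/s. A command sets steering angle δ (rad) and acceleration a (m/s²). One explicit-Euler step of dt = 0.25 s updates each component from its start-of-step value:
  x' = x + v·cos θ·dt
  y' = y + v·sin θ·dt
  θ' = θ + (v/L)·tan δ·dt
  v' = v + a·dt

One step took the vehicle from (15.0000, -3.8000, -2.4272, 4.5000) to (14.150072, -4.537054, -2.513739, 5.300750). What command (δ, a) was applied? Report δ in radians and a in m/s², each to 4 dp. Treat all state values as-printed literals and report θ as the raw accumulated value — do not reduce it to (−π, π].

δ = -0.2268, a = 3.2030

a = (v'−v)/dt = (0.800750)/0.25 = 3.2030
Δθ = θ'−θ = -0.086539;  (v·dt/L) = 4.5000·0.25/3.0 = 0.375000
tan δ = Δθ·L/(v·dt) = -0.230771  →  δ = -0.2268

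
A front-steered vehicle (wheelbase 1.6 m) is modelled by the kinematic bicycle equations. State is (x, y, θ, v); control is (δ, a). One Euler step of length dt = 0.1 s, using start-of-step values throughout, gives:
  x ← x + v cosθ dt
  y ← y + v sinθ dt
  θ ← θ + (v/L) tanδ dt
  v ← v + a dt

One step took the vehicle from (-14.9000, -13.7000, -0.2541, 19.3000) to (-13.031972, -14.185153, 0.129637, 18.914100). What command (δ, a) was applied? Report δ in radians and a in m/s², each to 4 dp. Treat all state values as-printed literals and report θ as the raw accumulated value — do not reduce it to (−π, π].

a = (v'−v)/dt = (-0.385900)/0.1 = -3.8590
Δθ = θ'−θ = 0.383737;  (v·dt/L) = 19.3000·0.1/1.6 = 1.206250
tan δ = Δθ·L/(v·dt) = 0.318124  →  δ = 0.3080

δ = 0.3080, a = -3.8590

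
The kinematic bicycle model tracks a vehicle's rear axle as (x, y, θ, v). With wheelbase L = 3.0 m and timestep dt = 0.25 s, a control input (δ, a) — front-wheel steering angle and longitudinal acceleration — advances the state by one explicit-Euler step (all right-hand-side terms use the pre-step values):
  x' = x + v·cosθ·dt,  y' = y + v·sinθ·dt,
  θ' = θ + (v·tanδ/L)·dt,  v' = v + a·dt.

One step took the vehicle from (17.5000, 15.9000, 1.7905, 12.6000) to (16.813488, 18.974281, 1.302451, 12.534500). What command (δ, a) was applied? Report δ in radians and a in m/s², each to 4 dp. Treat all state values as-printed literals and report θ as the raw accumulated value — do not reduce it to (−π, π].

a = (v'−v)/dt = (-0.065500)/0.25 = -0.2620
Δθ = θ'−θ = -0.488049;  (v·dt/L) = 12.6000·0.25/3.0 = 1.050000
tan δ = Δθ·L/(v·dt) = -0.464809  →  δ = -0.4351

δ = -0.4351, a = -0.2620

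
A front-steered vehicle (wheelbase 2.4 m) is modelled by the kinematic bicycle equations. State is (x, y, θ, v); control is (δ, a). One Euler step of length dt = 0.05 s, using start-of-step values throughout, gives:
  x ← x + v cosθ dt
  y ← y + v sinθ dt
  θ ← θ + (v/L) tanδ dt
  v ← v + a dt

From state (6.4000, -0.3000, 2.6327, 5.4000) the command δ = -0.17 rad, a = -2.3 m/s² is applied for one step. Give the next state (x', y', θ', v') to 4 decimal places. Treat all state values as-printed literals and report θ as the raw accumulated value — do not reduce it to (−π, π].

(6.1642, -0.1685, 2.6134, 5.2850)

x' = 6.4000 + 5.4000·cos(2.6327)·0.05 = 6.1642
y' = -0.3000 + 5.4000·sin(2.6327)·0.05 = -0.1685
θ' = 2.6327 + (5.4000/2.4)·tan(-0.17)·0.05 = 2.6134
v' = 5.4000 − 2.3000·0.05 = 5.2850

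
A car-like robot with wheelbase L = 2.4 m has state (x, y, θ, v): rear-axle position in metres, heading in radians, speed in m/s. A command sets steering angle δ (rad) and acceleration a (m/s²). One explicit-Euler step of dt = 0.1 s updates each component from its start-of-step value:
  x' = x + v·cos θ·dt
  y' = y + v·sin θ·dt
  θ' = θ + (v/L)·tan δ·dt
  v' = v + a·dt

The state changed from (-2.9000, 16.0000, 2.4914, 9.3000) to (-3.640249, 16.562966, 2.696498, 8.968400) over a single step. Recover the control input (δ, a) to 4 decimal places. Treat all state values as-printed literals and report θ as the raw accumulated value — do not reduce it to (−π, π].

δ = 0.4868, a = -3.3160

a = (v'−v)/dt = (-0.331600)/0.1 = -3.3160
Δθ = θ'−θ = 0.205098;  (v·dt/L) = 9.3000·0.1/2.4 = 0.387500
tan δ = Δθ·L/(v·dt) = 0.529285  →  δ = 0.4868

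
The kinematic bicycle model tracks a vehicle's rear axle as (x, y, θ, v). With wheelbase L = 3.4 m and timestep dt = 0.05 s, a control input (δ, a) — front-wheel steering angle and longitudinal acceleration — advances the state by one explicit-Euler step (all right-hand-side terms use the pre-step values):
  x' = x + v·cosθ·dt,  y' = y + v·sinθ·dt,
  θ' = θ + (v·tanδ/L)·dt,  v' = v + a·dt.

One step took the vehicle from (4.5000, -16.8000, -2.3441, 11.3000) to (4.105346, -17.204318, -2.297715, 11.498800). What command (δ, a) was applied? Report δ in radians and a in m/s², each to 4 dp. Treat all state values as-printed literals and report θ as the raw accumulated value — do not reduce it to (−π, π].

a = (v'−v)/dt = (0.198800)/0.05 = 3.9760
Δθ = θ'−θ = 0.046385;  (v·dt/L) = 11.3000·0.05/3.4 = 0.166176
tan δ = Δθ·L/(v·dt) = 0.279131  →  δ = 0.2722

δ = 0.2722, a = 3.9760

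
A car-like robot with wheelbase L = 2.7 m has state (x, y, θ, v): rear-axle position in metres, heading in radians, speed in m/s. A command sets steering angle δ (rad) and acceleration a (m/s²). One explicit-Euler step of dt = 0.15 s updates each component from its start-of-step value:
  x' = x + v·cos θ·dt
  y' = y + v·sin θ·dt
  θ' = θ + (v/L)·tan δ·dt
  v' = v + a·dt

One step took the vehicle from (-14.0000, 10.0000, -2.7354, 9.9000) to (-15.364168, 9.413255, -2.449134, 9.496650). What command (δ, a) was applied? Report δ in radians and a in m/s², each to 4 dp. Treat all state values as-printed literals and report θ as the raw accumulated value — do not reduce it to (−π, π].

δ = 0.4799, a = -2.6890

a = (v'−v)/dt = (-0.403350)/0.15 = -2.6890
Δθ = θ'−θ = 0.286266;  (v·dt/L) = 9.9000·0.15/2.7 = 0.550000
tan δ = Δθ·L/(v·dt) = 0.520484  →  δ = 0.4799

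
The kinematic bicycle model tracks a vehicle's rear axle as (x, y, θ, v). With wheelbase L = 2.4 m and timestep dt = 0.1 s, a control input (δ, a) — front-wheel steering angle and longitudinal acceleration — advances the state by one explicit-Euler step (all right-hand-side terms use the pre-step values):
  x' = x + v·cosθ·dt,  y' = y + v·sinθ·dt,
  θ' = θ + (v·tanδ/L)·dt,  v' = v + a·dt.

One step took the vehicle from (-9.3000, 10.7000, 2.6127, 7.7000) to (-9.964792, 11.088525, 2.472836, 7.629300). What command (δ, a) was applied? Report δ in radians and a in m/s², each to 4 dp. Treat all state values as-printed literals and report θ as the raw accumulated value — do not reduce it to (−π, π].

a = (v'−v)/dt = (-0.070700)/0.1 = -0.7070
Δθ = θ'−θ = -0.139864;  (v·dt/L) = 7.7000·0.1/2.4 = 0.320833
tan δ = Δθ·L/(v·dt) = -0.435940  →  δ = -0.4111

δ = -0.4111, a = -0.7070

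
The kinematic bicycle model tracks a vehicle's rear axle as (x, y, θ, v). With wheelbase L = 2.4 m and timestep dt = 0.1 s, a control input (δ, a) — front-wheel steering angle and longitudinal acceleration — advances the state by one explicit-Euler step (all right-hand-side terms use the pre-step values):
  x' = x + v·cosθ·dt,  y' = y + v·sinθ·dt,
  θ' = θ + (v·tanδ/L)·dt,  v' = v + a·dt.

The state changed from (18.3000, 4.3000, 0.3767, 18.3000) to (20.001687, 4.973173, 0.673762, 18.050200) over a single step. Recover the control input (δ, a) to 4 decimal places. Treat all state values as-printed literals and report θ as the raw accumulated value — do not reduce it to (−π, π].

δ = 0.3715, a = -2.4980

a = (v'−v)/dt = (-0.249800)/0.1 = -2.4980
Δθ = θ'−θ = 0.297062;  (v·dt/L) = 18.3000·0.1/2.4 = 0.762500
tan δ = Δθ·L/(v·dt) = 0.389590  →  δ = 0.3715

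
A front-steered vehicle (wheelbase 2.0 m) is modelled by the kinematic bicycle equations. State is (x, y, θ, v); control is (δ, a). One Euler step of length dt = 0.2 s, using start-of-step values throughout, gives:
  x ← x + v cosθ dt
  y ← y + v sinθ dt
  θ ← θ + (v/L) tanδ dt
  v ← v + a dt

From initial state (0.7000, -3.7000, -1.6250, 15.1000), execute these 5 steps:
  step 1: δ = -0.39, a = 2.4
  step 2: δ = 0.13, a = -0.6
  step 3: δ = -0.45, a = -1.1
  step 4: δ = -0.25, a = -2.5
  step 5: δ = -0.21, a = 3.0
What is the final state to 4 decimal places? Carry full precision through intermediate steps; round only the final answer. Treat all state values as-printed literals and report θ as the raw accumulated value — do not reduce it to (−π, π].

after step 1 (δ=-0.39, a=2.4): (0.536385, -6.715565, -2.245693, 15.580000)
after step 2 (δ=0.13, a=-0.6): (-1.410543, -9.148449, -2.042004, 15.460000)
after step 3 (δ=-0.45, a=-1.1): (-2.814197, -11.903485, -2.788807, 15.240000)
after step 4 (δ=-0.25, a=-2.5): (-5.674482, -12.956608, -3.177948, 14.740000)
after step 5 (δ=-0.21, a=3.0): (-8.620534, -12.849455, -3.492120, 15.340000)

(-8.6205, -12.8495, -3.4921, 15.3400)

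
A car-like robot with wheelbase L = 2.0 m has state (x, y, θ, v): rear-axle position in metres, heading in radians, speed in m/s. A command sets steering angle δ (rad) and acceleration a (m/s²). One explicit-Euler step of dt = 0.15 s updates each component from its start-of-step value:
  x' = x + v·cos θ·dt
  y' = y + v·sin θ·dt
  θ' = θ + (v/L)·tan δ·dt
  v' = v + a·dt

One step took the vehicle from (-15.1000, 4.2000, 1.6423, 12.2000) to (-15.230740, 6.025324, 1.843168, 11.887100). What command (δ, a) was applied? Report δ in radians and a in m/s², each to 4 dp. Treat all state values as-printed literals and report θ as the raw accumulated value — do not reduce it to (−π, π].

a = (v'−v)/dt = (-0.312900)/0.15 = -2.0860
Δθ = θ'−θ = 0.200868;  (v·dt/L) = 12.2000·0.15/2.0 = 0.915000
tan δ = Δθ·L/(v·dt) = 0.219528  →  δ = 0.2161

δ = 0.2161, a = -2.0860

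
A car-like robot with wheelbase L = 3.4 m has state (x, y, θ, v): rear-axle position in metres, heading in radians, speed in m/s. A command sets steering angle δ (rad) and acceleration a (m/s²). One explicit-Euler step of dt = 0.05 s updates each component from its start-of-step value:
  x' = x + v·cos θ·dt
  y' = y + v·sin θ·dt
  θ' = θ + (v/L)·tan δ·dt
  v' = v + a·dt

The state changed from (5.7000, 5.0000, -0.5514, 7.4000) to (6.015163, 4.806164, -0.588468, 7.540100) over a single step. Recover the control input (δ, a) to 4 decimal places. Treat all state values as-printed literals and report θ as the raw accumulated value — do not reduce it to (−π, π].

δ = -0.3283, a = 2.8020

a = (v'−v)/dt = (0.140100)/0.05 = 2.8020
Δθ = θ'−θ = -0.037068;  (v·dt/L) = 7.4000·0.05/3.4 = 0.108824
tan δ = Δθ·L/(v·dt) = -0.340625  →  δ = -0.3283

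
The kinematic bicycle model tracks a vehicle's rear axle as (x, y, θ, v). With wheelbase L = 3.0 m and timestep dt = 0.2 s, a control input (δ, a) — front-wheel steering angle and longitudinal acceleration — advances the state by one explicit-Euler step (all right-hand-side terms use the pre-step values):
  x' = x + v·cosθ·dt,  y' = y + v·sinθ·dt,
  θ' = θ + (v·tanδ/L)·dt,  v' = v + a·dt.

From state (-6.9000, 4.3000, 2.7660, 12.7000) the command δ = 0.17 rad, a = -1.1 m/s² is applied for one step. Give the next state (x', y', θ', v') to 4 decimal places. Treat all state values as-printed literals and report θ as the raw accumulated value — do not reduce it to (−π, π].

(-9.2629, 5.2317, 2.9113, 12.4800)

x' = -6.9000 + 12.7000·cos(2.7660)·0.2 = -9.2629
y' = 4.3000 + 12.7000·sin(2.7660)·0.2 = 5.2317
θ' = 2.7660 + (12.7000/3.0)·tan(0.17)·0.2 = 2.9113
v' = 12.7000 − 1.1000·0.2 = 12.4800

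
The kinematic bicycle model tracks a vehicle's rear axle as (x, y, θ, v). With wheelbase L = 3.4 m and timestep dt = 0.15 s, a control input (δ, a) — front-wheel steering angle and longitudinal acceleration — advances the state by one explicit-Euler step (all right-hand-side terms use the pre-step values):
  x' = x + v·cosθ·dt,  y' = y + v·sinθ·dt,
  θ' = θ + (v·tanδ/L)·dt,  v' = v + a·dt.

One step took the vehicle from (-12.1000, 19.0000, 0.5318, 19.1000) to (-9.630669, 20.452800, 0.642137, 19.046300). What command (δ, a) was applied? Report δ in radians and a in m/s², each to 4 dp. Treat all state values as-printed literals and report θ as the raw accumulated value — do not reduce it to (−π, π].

a = (v'−v)/dt = (-0.053700)/0.15 = -0.3580
Δθ = θ'−θ = 0.110337;  (v·dt/L) = 19.1000·0.15/3.4 = 0.842647
tan δ = Δθ·L/(v·dt) = 0.130941  →  δ = 0.1302

δ = 0.1302, a = -0.3580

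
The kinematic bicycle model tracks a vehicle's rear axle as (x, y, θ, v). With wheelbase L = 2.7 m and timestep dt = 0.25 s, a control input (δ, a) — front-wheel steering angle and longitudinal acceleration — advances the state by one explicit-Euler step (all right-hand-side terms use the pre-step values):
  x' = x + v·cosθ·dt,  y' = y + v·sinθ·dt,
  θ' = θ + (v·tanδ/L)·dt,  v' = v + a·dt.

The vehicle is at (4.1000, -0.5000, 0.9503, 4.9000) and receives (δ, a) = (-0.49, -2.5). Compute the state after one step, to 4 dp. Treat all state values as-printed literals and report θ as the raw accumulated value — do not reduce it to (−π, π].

x' = 4.1000 + 4.9000·cos(0.9503)·0.25 = 4.8123
y' = -0.5000 + 4.9000·sin(0.9503)·0.25 = 0.4966
θ' = 0.9503 + (4.9000/2.7)·tan(-0.49)·0.25 = 0.7083
v' = 4.9000 − 2.5000·0.25 = 4.2750

(4.8123, 0.4966, 0.7083, 4.2750)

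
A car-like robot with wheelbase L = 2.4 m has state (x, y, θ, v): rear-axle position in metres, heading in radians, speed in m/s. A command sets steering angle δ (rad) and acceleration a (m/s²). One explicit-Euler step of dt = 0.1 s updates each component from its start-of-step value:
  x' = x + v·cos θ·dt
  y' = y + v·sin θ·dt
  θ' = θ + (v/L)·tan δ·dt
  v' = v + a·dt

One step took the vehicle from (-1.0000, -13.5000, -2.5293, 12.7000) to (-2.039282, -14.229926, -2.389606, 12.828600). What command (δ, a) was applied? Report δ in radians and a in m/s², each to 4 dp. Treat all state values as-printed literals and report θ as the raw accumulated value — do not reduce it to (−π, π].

a = (v'−v)/dt = (0.128600)/0.1 = 1.2860
Δθ = θ'−θ = 0.139694;  (v·dt/L) = 12.7000·0.1/2.4 = 0.529167
tan δ = Δθ·L/(v·dt) = 0.263989  →  δ = 0.2581

δ = 0.2581, a = 1.2860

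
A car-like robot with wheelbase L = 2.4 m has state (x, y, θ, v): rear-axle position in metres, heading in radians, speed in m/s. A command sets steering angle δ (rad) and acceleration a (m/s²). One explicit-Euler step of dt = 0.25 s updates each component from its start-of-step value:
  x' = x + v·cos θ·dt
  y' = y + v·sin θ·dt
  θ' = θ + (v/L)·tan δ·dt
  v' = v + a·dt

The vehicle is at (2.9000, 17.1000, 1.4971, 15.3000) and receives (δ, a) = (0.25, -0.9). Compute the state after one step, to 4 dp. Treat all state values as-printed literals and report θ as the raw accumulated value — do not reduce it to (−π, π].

(3.1816, 20.9146, 1.9041, 15.0750)

x' = 2.9000 + 15.3000·cos(1.4971)·0.25 = 3.1816
y' = 17.1000 + 15.3000·sin(1.4971)·0.25 = 20.9146
θ' = 1.4971 + (15.3000/2.4)·tan(0.25)·0.25 = 1.9041
v' = 15.3000 − 0.9000·0.25 = 15.0750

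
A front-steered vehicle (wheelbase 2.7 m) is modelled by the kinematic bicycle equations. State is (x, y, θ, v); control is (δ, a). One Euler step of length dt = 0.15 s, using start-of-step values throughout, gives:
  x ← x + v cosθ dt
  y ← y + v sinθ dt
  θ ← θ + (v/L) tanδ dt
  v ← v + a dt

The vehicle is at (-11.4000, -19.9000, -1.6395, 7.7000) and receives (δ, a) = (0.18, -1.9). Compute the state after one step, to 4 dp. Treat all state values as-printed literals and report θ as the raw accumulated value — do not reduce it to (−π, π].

(-11.4793, -21.0523, -1.5617, 7.4150)

x' = -11.4000 + 7.7000·cos(-1.6395)·0.15 = -11.4793
y' = -19.9000 + 7.7000·sin(-1.6395)·0.15 = -21.0523
θ' = -1.6395 + (7.7000/2.7)·tan(0.18)·0.15 = -1.5617
v' = 7.7000 − 1.9000·0.15 = 7.4150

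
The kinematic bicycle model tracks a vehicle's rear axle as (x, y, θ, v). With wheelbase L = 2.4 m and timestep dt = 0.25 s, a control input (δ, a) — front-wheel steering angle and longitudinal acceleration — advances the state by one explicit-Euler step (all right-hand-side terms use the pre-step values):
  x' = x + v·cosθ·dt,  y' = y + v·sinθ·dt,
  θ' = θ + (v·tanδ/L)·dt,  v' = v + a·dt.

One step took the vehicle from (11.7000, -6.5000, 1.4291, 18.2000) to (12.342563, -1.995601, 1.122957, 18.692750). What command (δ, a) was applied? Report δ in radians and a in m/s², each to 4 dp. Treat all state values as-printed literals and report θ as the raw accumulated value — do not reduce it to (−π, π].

a = (v'−v)/dt = (0.492750)/0.25 = 1.9710
Δθ = θ'−θ = -0.306143;  (v·dt/L) = 18.2000·0.25/2.4 = 1.895833
tan δ = Δθ·L/(v·dt) = -0.161482  →  δ = -0.1601

δ = -0.1601, a = 1.9710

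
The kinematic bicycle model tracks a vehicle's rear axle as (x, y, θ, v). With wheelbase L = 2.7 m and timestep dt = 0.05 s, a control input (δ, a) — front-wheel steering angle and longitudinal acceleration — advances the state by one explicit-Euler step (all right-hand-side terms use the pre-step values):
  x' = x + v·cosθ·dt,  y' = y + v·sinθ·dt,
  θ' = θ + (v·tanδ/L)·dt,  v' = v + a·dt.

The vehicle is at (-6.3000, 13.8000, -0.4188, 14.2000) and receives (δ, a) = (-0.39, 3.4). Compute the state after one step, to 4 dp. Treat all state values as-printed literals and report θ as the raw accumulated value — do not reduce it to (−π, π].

(-5.6514, 13.5113, -0.5269, 14.3700)

x' = -6.3000 + 14.2000·cos(-0.4188)·0.05 = -5.6514
y' = 13.8000 + 14.2000·sin(-0.4188)·0.05 = 13.5113
θ' = -0.4188 + (14.2000/2.7)·tan(-0.39)·0.05 = -0.5269
v' = 14.2000 + 3.4000·0.05 = 14.3700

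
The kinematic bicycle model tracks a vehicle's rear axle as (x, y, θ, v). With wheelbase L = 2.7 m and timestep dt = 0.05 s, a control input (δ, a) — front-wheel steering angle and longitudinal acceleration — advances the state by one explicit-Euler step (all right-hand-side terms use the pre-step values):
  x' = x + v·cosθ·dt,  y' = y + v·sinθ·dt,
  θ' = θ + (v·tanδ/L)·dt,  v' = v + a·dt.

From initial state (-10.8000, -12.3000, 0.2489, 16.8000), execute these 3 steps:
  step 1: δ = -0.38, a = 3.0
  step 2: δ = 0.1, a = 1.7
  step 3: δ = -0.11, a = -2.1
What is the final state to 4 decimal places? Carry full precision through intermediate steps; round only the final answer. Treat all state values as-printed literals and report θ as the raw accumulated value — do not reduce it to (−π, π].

after step 1 (δ=-0.38, a=3.0): (-9.985885, -12.093076, 0.124638, 16.950000)
after step 2 (δ=0.1, a=1.7): (-9.144960, -11.987718, 0.156132, 17.035000)
after step 3 (δ=-0.11, a=-2.1): (-8.303570, -11.855272, 0.121291, 16.930000)

(-8.3036, -11.8553, 0.1213, 16.9300)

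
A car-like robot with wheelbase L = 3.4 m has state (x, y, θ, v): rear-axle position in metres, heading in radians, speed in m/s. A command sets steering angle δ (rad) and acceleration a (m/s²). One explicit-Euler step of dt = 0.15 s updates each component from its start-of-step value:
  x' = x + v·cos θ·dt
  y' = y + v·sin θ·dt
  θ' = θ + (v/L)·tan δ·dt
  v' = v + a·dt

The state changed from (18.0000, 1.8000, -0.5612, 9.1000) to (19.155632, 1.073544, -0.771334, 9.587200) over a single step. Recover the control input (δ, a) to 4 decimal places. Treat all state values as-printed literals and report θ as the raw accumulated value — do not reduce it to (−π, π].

a = (v'−v)/dt = (0.487200)/0.15 = 3.2480
Δθ = θ'−θ = -0.210134;  (v·dt/L) = 9.1000·0.15/3.4 = 0.401471
tan δ = Δθ·L/(v·dt) = -0.523411  →  δ = -0.4822

δ = -0.4822, a = 3.2480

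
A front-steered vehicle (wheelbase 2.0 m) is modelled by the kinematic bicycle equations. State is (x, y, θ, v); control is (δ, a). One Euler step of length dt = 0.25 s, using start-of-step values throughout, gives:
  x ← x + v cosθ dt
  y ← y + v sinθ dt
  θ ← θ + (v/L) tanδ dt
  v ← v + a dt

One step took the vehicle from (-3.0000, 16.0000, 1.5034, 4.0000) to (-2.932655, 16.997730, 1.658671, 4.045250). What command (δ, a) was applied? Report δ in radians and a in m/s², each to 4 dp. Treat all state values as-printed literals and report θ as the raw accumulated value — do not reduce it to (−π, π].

δ = 0.3011, a = 0.1810

a = (v'−v)/dt = (0.045250)/0.25 = 0.1810
Δθ = θ'−θ = 0.155271;  (v·dt/L) = 4.0000·0.25/2.0 = 0.500000
tan δ = Δθ·L/(v·dt) = 0.310542  →  δ = 0.3011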